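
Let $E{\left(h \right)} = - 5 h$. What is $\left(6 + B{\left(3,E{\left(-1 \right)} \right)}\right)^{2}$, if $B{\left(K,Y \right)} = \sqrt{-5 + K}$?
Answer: $\left(6 + i \sqrt{2}\right)^{2} \approx 34.0 + 16.971 i$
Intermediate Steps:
$\left(6 + B{\left(3,E{\left(-1 \right)} \right)}\right)^{2} = \left(6 + \sqrt{-5 + 3}\right)^{2} = \left(6 + \sqrt{-2}\right)^{2} = \left(6 + i \sqrt{2}\right)^{2}$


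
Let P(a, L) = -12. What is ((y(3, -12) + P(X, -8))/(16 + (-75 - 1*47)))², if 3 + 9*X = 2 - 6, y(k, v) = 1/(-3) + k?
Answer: 196/25281 ≈ 0.0077529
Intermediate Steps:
y(k, v) = -⅓ + k (y(k, v) = 1*(-⅓) + k = -⅓ + k)
X = -7/9 (X = -⅓ + (2 - 6)/9 = -⅓ + (⅑)*(-4) = -⅓ - 4/9 = -7/9 ≈ -0.77778)
((y(3, -12) + P(X, -8))/(16 + (-75 - 1*47)))² = (((-⅓ + 3) - 12)/(16 + (-75 - 1*47)))² = ((8/3 - 12)/(16 + (-75 - 47)))² = (-28/(3*(16 - 122)))² = (-28/3/(-106))² = (-28/3*(-1/106))² = (14/159)² = 196/25281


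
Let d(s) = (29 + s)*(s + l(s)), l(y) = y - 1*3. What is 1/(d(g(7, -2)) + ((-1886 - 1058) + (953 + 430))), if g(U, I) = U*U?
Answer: 1/5849 ≈ 0.00017097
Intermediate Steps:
g(U, I) = U²
l(y) = -3 + y (l(y) = y - 3 = -3 + y)
d(s) = (-3 + 2*s)*(29 + s) (d(s) = (29 + s)*(s + (-3 + s)) = (29 + s)*(-3 + 2*s) = (-3 + 2*s)*(29 + s))
1/(d(g(7, -2)) + ((-1886 - 1058) + (953 + 430))) = 1/((-87 + 2*(7²)² + 55*7²) + ((-1886 - 1058) + (953 + 430))) = 1/((-87 + 2*49² + 55*49) + (-2944 + 1383)) = 1/((-87 + 2*2401 + 2695) - 1561) = 1/((-87 + 4802 + 2695) - 1561) = 1/(7410 - 1561) = 1/5849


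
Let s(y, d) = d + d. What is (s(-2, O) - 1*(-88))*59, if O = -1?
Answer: 5074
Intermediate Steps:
s(y, d) = 2*d
(s(-2, O) - 1*(-88))*59 = (2*(-1) - 1*(-88))*59 = (-2 + 88)*59 = 86*59 = 5074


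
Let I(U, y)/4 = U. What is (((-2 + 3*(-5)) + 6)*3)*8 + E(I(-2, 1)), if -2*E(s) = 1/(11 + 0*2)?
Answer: -5809/22 ≈ -264.05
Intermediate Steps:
I(U, y) = 4*U
E(s) = -1/22 (E(s) = -1/(2*(11 + 0*2)) = -1/(2*(11 + 0)) = -½/11 = -½*1/11 = -1/22)
(((-2 + 3*(-5)) + 6)*3)*8 + E(I(-2, 1)) = (((-2 + 3*(-5)) + 6)*3)*8 - 1/22 = (((-2 - 15) + 6)*3)*8 - 1/22 = ((-17 + 6)*3)*8 - 1/22 = -11*3*8 - 1/22 = -33*8 - 1/22 = -264 - 1/22 = -5809/22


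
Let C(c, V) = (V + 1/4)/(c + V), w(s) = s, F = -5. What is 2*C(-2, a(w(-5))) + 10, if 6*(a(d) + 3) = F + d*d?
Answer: 93/10 ≈ 9.3000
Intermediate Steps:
a(d) = -23/6 + d**2/6 (a(d) = -3 + (-5 + d*d)/6 = -3 + (-5 + d**2)/6 = -3 + (-5/6 + d**2/6) = -23/6 + d**2/6)
C(c, V) = (1/4 + V)/(V + c) (C(c, V) = (V + 1/4)/(V + c) = (1/4 + V)/(V + c))
2*C(-2, a(w(-5))) + 10 = 2*((1/4 + (-23/6 + (1/6)*(-5)**2))/((-23/6 + (1/6)*(-5)**2) - 2)) + 10 = 2*((1/4 + (-23/6 + (1/6)*25))/((-23/6 + (1/6)*25) - 2)) + 10 = 2*((1/4 + (-23/6 + 25/6))/((-23/6 + 25/6) - 2)) + 10 = 2*((1/4 + 1/3)/(1/3 - 2)) + 10 = 2*((7/12)/(-5/3)) + 10 = 2*(-3/5*7/12) + 10 = 2*(-7/20) + 10 = -7/10 + 10 = 93/10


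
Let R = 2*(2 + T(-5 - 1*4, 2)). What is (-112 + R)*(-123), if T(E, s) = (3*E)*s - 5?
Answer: 27798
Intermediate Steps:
T(E, s) = -5 + 3*E*s (T(E, s) = 3*E*s - 5 = -5 + 3*E*s)
R = -114 (R = 2*(2 + (-5 + 3*(-5 - 1*4)*2)) = 2*(2 + (-5 + 3*(-5 - 4)*2)) = 2*(2 + (-5 + 3*(-9)*2)) = 2*(2 + (-5 - 54)) = 2*(2 - 59) = 2*(-57) = -114)
(-112 + R)*(-123) = (-112 - 114)*(-123) = -226*(-123) = 27798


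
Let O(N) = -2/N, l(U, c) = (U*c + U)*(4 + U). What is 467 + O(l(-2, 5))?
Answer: 5605/12 ≈ 467.08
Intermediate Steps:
l(U, c) = (4 + U)*(U + U*c) (l(U, c) = (U + U*c)*(4 + U) = (4 + U)*(U + U*c))
467 + O(l(-2, 5)) = 467 - 2*(-1/(2*(4 - 2 + 4*5 - 2*5))) = 467 - 2*(-1/(2*(4 - 2 + 20 - 10))) = 467 - 2/((-2*12)) = 467 - 2/(-24) = 467 - 2*(-1/24) = 467 + 1/12 = 5605/12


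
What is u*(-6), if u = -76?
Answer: 456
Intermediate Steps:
u*(-6) = -76*(-6) = 456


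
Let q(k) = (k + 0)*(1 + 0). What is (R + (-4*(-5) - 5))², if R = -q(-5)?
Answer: 400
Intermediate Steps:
q(k) = k (q(k) = k*1 = k)
R = 5 (R = -1*(-5) = 5)
(R + (-4*(-5) - 5))² = (5 + (-4*(-5) - 5))² = (5 + (20 - 5))² = (5 + 15)² = 20² = 400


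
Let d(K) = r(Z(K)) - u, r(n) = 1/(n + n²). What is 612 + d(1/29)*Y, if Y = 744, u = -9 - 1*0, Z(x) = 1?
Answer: 7680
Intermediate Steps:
u = -9 (u = -9 + 0 = -9)
d(K) = 19/2 (d(K) = 1/(1*(1 + 1)) - 1*(-9) = 1/2 + 9 = 1*(½) + 9 = ½ + 9 = 19/2)
612 + d(1/29)*Y = 612 + (19/2)*744 = 612 + 7068 = 7680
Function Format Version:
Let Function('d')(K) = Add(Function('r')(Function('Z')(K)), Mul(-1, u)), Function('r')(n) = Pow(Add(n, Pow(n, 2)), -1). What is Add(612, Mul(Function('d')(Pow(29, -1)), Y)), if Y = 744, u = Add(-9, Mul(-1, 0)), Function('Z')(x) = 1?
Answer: 7680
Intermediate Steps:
u = -9 (u = Add(-9, 0) = -9)
Function('d')(K) = Rational(19, 2) (Function('d')(K) = Add(Mul(Pow(1, -1), Pow(Add(1, 1), -1)), Mul(-1, -9)) = Add(Mul(1, Pow(2, -1)), 9) = Add(Mul(1, Rational(1, 2)), 9) = Add(Rational(1, 2), 9) = Rational(19, 2))
Add(612, Mul(Function('d')(Pow(29, -1)), Y)) = Add(612, Mul(Rational(19, 2), 744)) = Add(612, 7068) = 7680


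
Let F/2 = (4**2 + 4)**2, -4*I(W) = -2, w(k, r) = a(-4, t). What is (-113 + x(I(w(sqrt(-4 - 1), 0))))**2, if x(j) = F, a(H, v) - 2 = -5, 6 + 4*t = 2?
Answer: 471969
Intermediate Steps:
t = -1 (t = -3/2 + (1/4)*2 = -3/2 + 1/2 = -1)
a(H, v) = -3 (a(H, v) = 2 - 5 = -3)
w(k, r) = -3
I(W) = 1/2 (I(W) = -1/4*(-2) = 1/2)
F = 800 (F = 2*(4**2 + 4)**2 = 2*(16 + 4)**2 = 2*20**2 = 2*400 = 800)
x(j) = 800
(-113 + x(I(w(sqrt(-4 - 1), 0))))**2 = (-113 + 800)**2 = 687**2 = 471969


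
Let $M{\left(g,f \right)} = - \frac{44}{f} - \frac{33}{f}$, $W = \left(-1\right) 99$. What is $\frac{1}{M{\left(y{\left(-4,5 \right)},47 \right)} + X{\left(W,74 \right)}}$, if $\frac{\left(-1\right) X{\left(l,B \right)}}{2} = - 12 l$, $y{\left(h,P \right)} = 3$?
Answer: $- \frac{47}{111749} \approx -0.00042059$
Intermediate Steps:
$W = -99$
$M{\left(g,f \right)} = - \frac{77}{f}$
$X{\left(l,B \right)} = 24 l$ ($X{\left(l,B \right)} = - 2 \left(- 12 l\right) = 24 l$)
$\frac{1}{M{\left(y{\left(-4,5 \right)},47 \right)} + X{\left(W,74 \right)}} = \frac{1}{- \frac{77}{47} + 24 \left(-99\right)} = \frac{1}{\left(-77\right) \frac{1}{47} - 2376} = \frac{1}{- \frac{77}{47} - 2376} = \frac{1}{- \frac{111749}{47}} = - \frac{47}{111749}$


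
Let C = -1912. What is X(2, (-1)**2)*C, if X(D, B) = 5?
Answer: -9560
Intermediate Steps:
X(2, (-1)**2)*C = 5*(-1912) = -9560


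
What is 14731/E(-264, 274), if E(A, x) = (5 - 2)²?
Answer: 14731/9 ≈ 1636.8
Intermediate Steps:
E(A, x) = 9 (E(A, x) = 3² = 9)
14731/E(-264, 274) = 14731/9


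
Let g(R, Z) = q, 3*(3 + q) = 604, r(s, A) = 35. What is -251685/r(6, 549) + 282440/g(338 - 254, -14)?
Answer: -686265/119 ≈ -5766.9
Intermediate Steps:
q = 595/3 (q = -3 + (⅓)*604 = -3 + 604/3 = 595/3 ≈ 198.33)
g(R, Z) = 595/3
-251685/r(6, 549) + 282440/g(338 - 254, -14) = -251685/35 + 282440/(595/3) = -251685*1/35 + 282440*(3/595) = -7191 + 169464/119 = -686265/119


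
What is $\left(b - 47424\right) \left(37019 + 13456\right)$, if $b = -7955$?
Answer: $-2795255025$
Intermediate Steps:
$\left(b - 47424\right) \left(37019 + 13456\right) = \left(-7955 - 47424\right) \left(37019 + 13456\right) = \left(-55379\right) 50475 = -2795255025$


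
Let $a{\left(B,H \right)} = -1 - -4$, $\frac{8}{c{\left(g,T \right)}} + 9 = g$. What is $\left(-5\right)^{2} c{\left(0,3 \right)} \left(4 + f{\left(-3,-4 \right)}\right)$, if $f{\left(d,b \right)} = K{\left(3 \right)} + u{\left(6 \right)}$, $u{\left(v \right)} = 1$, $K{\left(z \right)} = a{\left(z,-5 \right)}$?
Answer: $- \frac{1600}{9} \approx -177.78$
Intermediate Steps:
$c{\left(g,T \right)} = \frac{8}{-9 + g}$
$a{\left(B,H \right)} = 3$ ($a{\left(B,H \right)} = -1 + 4 = 3$)
$K{\left(z \right)} = 3$
$f{\left(d,b \right)} = 4$ ($f{\left(d,b \right)} = 3 + 1 = 4$)
$\left(-5\right)^{2} c{\left(0,3 \right)} \left(4 + f{\left(-3,-4 \right)}\right) = \left(-5\right)^{2} \frac{8}{-9 + 0} \left(4 + 4\right) = 25 \frac{8}{-9} \cdot 8 = 25 \cdot 8 \left(- \frac{1}{9}\right) 8 = 25 \left(- \frac{8}{9}\right) 8 = \left(- \frac{200}{9}\right) 8 = - \frac{1600}{9}$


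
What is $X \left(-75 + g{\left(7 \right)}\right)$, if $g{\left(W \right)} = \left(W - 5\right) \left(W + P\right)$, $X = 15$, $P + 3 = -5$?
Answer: $-1155$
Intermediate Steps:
$P = -8$ ($P = -3 - 5 = -8$)
$g{\left(W \right)} = \left(-8 + W\right) \left(-5 + W\right)$ ($g{\left(W \right)} = \left(W - 5\right) \left(W - 8\right) = \left(-5 + W\right) \left(-8 + W\right) = \left(-8 + W\right) \left(-5 + W\right)$)
$X \left(-75 + g{\left(7 \right)}\right) = 15 \left(-75 + \left(40 + 7^{2} - 91\right)\right) = 15 \left(-75 + \left(40 + 49 - 91\right)\right) = 15 \left(-75 - 2\right) = 15 \left(-77\right) = -1155$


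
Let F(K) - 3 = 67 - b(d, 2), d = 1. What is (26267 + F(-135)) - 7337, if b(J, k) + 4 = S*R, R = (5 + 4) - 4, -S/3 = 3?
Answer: 19049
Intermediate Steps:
S = -9 (S = -3*3 = -9)
R = 5 (R = 9 - 4 = 5)
b(J, k) = -49 (b(J, k) = -4 - 9*5 = -4 - 45 = -49)
F(K) = 119 (F(K) = 3 + (67 - 1*(-49)) = 3 + (67 + 49) = 3 + 116 = 119)
(26267 + F(-135)) - 7337 = (26267 + 119) - 7337 = 26386 - 7337 = 19049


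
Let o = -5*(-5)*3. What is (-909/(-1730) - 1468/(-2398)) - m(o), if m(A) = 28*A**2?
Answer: -326695165289/2074270 ≈ -1.5750e+5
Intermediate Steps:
o = 75 (o = 25*3 = 75)
(-909/(-1730) - 1468/(-2398)) - m(o) = (-909/(-1730) - 1468/(-2398)) - 28*75**2 = (-909*(-1/1730) - 1468*(-1/2398)) - 28*5625 = (909/1730 + 734/1199) - 1*157500 = 2359711/2074270 - 157500 = -326695165289/2074270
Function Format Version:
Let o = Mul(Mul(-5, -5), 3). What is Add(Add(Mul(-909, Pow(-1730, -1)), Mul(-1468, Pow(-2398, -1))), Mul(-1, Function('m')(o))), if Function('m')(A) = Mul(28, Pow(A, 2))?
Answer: Rational(-326695165289, 2074270) ≈ -1.5750e+5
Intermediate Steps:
o = 75 (o = Mul(25, 3) = 75)
Add(Add(Mul(-909, Pow(-1730, -1)), Mul(-1468, Pow(-2398, -1))), Mul(-1, Function('m')(o))) = Add(Add(Mul(-909, Pow(-1730, -1)), Mul(-1468, Pow(-2398, -1))), Mul(-1, Mul(28, Pow(75, 2)))) = Add(Add(Mul(-909, Rational(-1, 1730)), Mul(-1468, Rational(-1, 2398))), Mul(-1, Mul(28, 5625))) = Add(Add(Rational(909, 1730), Rational(734, 1199)), Mul(-1, 157500)) = Add(Rational(2359711, 2074270), -157500) = Rational(-326695165289, 2074270)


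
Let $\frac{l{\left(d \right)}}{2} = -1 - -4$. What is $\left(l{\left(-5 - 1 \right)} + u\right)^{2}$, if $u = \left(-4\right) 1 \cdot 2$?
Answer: $4$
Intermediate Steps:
$u = -8$ ($u = \left(-4\right) 2 = -8$)
$l{\left(d \right)} = 6$ ($l{\left(d \right)} = 2 \left(-1 - -4\right) = 2 \left(-1 + 4\right) = 2 \cdot 3 = 6$)
$\left(l{\left(-5 - 1 \right)} + u\right)^{2} = \left(6 - 8\right)^{2} = \left(-2\right)^{2} = 4$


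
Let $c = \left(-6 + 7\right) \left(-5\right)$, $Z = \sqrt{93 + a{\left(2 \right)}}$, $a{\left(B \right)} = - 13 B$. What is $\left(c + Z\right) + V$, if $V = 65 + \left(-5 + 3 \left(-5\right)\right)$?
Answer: $40 + \sqrt{67} \approx 48.185$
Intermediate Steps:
$V = 45$ ($V = 65 - 20 = 45$)
$Z = \sqrt{67}$ ($Z = \sqrt{93 - 26} = \sqrt{67} \approx 8.1853$)
$c = -5$ ($c = 1 \left(-5\right) = -5$)
$\left(c + Z\right) + V = \left(-5 + \sqrt{67}\right) + 45 = 40 + \sqrt{67}$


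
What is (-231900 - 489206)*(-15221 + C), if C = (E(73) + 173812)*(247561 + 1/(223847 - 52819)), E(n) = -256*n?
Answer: -1184042758348465295792/42757 ≈ -2.7692e+16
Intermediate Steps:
C = 1641982215717729/42757 (C = (-256*73 + 173812)*(247561 + 1/(223847 - 52819)) = (-18688 + 173812)*(247561 + 1/171028) = 155124*(247561 + 1/171028) = 155124*(42339862709/171028) = 1641982215717729/42757 ≈ 3.8403e+10)
(-231900 - 489206)*(-15221 + C) = (-231900 - 489206)*(-15221 + 1641982215717729/42757) = -721106*1641981564913432/42757 = -1184042758348465295792/42757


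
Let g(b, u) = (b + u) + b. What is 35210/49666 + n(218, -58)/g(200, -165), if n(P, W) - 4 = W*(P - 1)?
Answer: -308311631/5835755 ≈ -52.831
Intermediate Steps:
g(b, u) = u + 2*b
n(P, W) = 4 + W*(-1 + P) (n(P, W) = 4 + W*(P - 1) = 4 + W*(-1 + P))
35210/49666 + n(218, -58)/g(200, -165) = 35210/49666 + (4 - 1*(-58) + 218*(-58))/(-165 + 2*200) = 35210*(1/49666) + (4 + 58 - 12644)/(-165 + 400) = 17605/24833 - 12582/235 = -308311631/5835755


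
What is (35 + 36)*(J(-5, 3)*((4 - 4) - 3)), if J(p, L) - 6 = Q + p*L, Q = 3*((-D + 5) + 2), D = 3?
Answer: -639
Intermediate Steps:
Q = 12 (Q = 3*((-1*3 + 5) + 2) = 3*((-3 + 5) + 2) = 3*(2 + 2) = 3*4 = 12)
J(p, L) = 18 + L*p (J(p, L) = 6 + (12 + p*L) = 6 + (12 + L*p) = 18 + L*p)
(35 + 36)*(J(-5, 3)*((4 - 4) - 3)) = (35 + 36)*((18 + 3*(-5))*((4 - 4) - 3)) = 71*((18 - 15)*(0 - 3)) = 71*(3*(-3)) = 71*(-9) = -639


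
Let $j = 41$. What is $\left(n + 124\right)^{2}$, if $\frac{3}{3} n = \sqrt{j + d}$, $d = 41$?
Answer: $\left(124 + \sqrt{82}\right)^{2} \approx 17704.0$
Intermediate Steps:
$n = \sqrt{82}$ ($n = \sqrt{41 + 41} = \sqrt{82} \approx 9.0554$)
$\left(n + 124\right)^{2} = \left(\sqrt{82} + 124\right)^{2} = \left(124 + \sqrt{82}\right)^{2}$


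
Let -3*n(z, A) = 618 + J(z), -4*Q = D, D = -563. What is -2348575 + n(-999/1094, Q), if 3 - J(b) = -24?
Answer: -2348790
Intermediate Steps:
J(b) = 27 (J(b) = 3 - 1*(-24) = 3 + 24 = 27)
Q = 563/4 (Q = -¼*(-563) = 563/4 ≈ 140.75)
n(z, A) = -215 (n(z, A) = -(618 + 27)/3 = -⅓*645 = -215)
-2348575 + n(-999/1094, Q) = -2348575 - 215 = -2348790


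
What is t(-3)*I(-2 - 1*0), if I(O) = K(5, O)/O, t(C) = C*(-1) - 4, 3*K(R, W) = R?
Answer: ⅚ ≈ 0.83333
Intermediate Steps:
K(R, W) = R/3
t(C) = -4 - C (t(C) = -C - 4 = -4 - C)
I(O) = 5/(3*O) (I(O) = ((⅓)*5)/O = 5/(3*O))
t(-3)*I(-2 - 1*0) = (-4 - 1*(-3))*(5/(3*(-2 - 1*0))) = (-4 + 3)*(5/(3*(-2 + 0))) = -5/(3*(-2)) = -5*(-1)/(3*2) = -1*(-⅚) = ⅚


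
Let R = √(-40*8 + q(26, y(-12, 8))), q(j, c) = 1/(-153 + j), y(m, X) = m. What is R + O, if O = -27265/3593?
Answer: -27265/3593 + I*√5161407/127 ≈ -7.5884 + 17.889*I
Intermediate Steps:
R = I*√5161407/127 (R = √(-40*8 + 1/(-153 + 26)) = √(-320 + 1/(-127)) = √(-320 - 1/127) = √(-40641/127) = I*√5161407/127 ≈ 17.889*I)
O = -27265/3593 (O = -27265*1/3593 = -27265/3593 ≈ -7.5884)
R + O = I*√5161407/127 - 27265/3593 = -27265/3593 + I*√5161407/127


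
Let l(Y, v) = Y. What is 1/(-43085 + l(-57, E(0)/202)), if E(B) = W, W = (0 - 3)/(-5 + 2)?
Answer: -1/43142 ≈ -2.3179e-5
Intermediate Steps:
W = 1 (W = -3/(-3) = -3*(-⅓) = 1)
E(B) = 1
1/(-43085 + l(-57, E(0)/202)) = 1/(-43085 - 57) = 1/(-43142) = -1/43142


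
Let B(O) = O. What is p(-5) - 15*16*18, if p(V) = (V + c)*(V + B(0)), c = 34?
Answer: -4465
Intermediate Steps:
p(V) = V*(34 + V) (p(V) = (V + 34)*(V + 0) = (34 + V)*V = V*(34 + V))
p(-5) - 15*16*18 = -5*(34 - 5) - 15*16*18 = -5*29 - 240*18 = -145 - 4320 = -4465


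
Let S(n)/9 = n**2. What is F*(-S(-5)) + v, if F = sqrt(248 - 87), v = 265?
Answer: 265 - 225*sqrt(161) ≈ -2589.9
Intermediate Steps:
S(n) = 9*n**2
F = sqrt(161) ≈ 12.689
F*(-S(-5)) + v = sqrt(161)*(-9*(-5)**2) + 265 = sqrt(161)*(-9*25) + 265 = sqrt(161)*(-1*225) + 265 = sqrt(161)*(-225) + 265 = -225*sqrt(161) + 265 = 265 - 225*sqrt(161)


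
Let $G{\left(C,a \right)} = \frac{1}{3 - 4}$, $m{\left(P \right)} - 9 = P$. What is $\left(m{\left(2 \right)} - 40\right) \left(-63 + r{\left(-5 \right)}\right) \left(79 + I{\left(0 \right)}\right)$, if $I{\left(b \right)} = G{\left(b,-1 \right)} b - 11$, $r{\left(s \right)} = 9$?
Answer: $106488$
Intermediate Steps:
$m{\left(P \right)} = 9 + P$
$G{\left(C,a \right)} = -1$ ($G{\left(C,a \right)} = \frac{1}{-1} = -1$)
$I{\left(b \right)} = -11 - b$ ($I{\left(b \right)} = - b - 11 = -11 - b$)
$\left(m{\left(2 \right)} - 40\right) \left(-63 + r{\left(-5 \right)}\right) \left(79 + I{\left(0 \right)}\right) = \left(\left(9 + 2\right) - 40\right) \left(-63 + 9\right) \left(79 - 11\right) = \left(11 - 40\right) \left(-54\right) \left(79 + \left(-11 + 0\right)\right) = \left(-29\right) \left(-54\right) \left(79 - 11\right) = 1566 \cdot 68 = 106488$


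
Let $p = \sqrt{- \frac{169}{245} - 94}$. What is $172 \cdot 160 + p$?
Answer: $27520 + \frac{i \sqrt{115995}}{35} \approx 27520.0 + 9.7309 i$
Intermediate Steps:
$p = \frac{i \sqrt{115995}}{35}$ ($p = \sqrt{\left(-169\right) \frac{1}{245} - 94} = \sqrt{- \frac{169}{245} - 94} = \sqrt{- \frac{23199}{245}} = \frac{i \sqrt{115995}}{35} \approx 9.7309 i$)
$172 \cdot 160 + p = 172 \cdot 160 + \frac{i \sqrt{115995}}{35} = 27520 + \frac{i \sqrt{115995}}{35}$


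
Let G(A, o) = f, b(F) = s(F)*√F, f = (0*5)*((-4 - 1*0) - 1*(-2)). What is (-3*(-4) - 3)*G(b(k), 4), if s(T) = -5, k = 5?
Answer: 0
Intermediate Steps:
f = 0 (f = 0*((-4 + 0) + 2) = 0*(-4 + 2) = 0*(-2) = 0)
b(F) = -5*√F
G(A, o) = 0
(-3*(-4) - 3)*G(b(k), 4) = (-3*(-4) - 3)*0 = (12 - 3)*0 = 9*0 = 0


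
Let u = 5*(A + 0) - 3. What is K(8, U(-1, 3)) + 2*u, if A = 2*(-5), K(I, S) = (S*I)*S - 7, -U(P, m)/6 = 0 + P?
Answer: 175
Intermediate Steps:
U(P, m) = -6*P (U(P, m) = -6*(0 + P) = -6*P)
K(I, S) = -7 + I*S² (K(I, S) = (I*S)*S - 7 = I*S² - 7 = -7 + I*S²)
A = -10
u = -53 (u = 5*(-10 + 0) - 3 = 5*(-10) - 3 = -50 - 3 = -53)
K(8, U(-1, 3)) + 2*u = (-7 + 8*(-6*(-1))²) + 2*(-53) = (-7 + 8*6²) - 106 = (-7 + 8*36) - 106 = (-7 + 288) - 106 = 281 - 106 = 175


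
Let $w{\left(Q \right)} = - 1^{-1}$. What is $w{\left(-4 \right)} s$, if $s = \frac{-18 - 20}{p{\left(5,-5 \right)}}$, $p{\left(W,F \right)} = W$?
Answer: $\frac{38}{5} \approx 7.6$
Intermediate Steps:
$w{\left(Q \right)} = -1$ ($w{\left(Q \right)} = \left(-1\right) 1 = -1$)
$s = - \frac{38}{5}$ ($s = \frac{-18 - 20}{5} = \left(-18 - 20\right) \frac{1}{5} = \left(-38\right) \frac{1}{5} = - \frac{38}{5} \approx -7.6$)
$w{\left(-4 \right)} s = \left(-1\right) \left(- \frac{38}{5}\right) = \frac{38}{5}$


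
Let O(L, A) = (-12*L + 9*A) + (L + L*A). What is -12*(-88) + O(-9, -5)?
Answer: 1155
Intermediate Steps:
O(L, A) = -11*L + 9*A + A*L (O(L, A) = (-12*L + 9*A) + (L + A*L) = -11*L + 9*A + A*L)
-12*(-88) + O(-9, -5) = -12*(-88) + (-11*(-9) + 9*(-5) - 5*(-9)) = 1056 + (99 - 45 + 45) = 1056 + 99 = 1155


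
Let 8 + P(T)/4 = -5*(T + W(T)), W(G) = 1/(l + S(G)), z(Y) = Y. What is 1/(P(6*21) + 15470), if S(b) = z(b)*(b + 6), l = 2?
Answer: 8317/107438996 ≈ 7.7411e-5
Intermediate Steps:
S(b) = b*(6 + b) (S(b) = b*(b + 6) = b*(6 + b))
W(G) = 1/(2 + G*(6 + G))
P(T) = -32 - 20*T - 20/(2 + T*(6 + T)) (P(T) = -32 + 4*(-5*(T + 1/(2 + T*(6 + T)))) = -32 + 4*(-5*T - 5/(2 + T*(6 + T))) = -32 + (-20*T - 20/(2 + T*(6 + T))) = -32 - 20*T - 20/(2 + T*(6 + T)))
1/(P(6*21) + 15470) = 1/(4*(-5 + (-8 - 30*21)*(2 + (6*21)*(6 + 6*21)))/(2 + (6*21)*(6 + 6*21)) + 15470) = 1/(4*(-5 + (-8 - 5*126)*(2 + 126*(6 + 126)))/(2 + 126*(6 + 126)) + 15470) = 1/(4*(-5 + (-8 - 630)*(2 + 126*132))/(2 + 126*132) + 15470) = 1/(4*(-5 - 638*(2 + 16632))/(2 + 16632) + 15470) = 1/(4*(-5 - 638*16634)/16634 + 15470) = 1/(4*(1/16634)*(-5 - 10612492) + 15470) = 1/(4*(1/16634)*(-10612497) + 15470) = 1/(-21224994/8317 + 15470) = 1/(107438996/8317) = 8317/107438996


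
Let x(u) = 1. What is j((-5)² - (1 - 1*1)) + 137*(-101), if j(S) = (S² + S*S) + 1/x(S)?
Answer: -12586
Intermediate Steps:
j(S) = 1 + 2*S² (j(S) = (S² + S*S) + 1/1 = (S² + S²) + 1 = 2*S² + 1 = 1 + 2*S²)
j((-5)² - (1 - 1*1)) + 137*(-101) = (1 + 2*((-5)² - (1 - 1*1))²) + 137*(-101) = (1 + 2*(25 - (1 - 1))²) - 13837 = (1 + 2*(25 - 1*0)²) - 13837 = (1 + 2*(25 + 0)²) - 13837 = (1 + 2*25²) - 13837 = (1 + 2*625) - 13837 = (1 + 1250) - 13837 = 1251 - 13837 = -12586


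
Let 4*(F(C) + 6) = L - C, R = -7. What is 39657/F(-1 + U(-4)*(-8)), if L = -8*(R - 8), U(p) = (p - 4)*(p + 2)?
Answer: 52876/75 ≈ 705.01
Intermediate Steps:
U(p) = (-4 + p)*(2 + p)
L = 120 (L = -8*(-7 - 8) = -8*(-15) = 120)
F(C) = 24 - C/4 (F(C) = -6 + (120 - C)/4 = -6 + (30 - C/4) = 24 - C/4)
39657/F(-1 + U(-4)*(-8)) = 39657/(24 - (-1 + (-8 + (-4)² - 2*(-4))*(-8))/4) = 39657/(24 - (-1 + (-8 + 16 + 8)*(-8))/4) = 39657/(24 - (-1 + 16*(-8))/4) = 39657/(24 - (-1 - 128)/4) = 39657/(24 - ¼*(-129)) = 39657/(24 + 129/4) = 39657/(225/4) = 39657*(4/225) = 52876/75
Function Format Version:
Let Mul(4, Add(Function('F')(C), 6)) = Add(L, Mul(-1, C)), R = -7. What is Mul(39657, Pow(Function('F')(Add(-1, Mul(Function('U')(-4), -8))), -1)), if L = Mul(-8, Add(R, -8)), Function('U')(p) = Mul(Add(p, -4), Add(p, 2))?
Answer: Rational(52876, 75) ≈ 705.01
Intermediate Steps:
Function('U')(p) = Mul(Add(-4, p), Add(2, p))
L = 120 (L = Mul(-8, Add(-7, -8)) = Mul(-8, -15) = 120)
Function('F')(C) = Add(24, Mul(Rational(-1, 4), C)) (Function('F')(C) = Add(-6, Mul(Rational(1, 4), Add(120, Mul(-1, C)))) = Add(-6, Add(30, Mul(Rational(-1, 4), C))) = Add(24, Mul(Rational(-1, 4), C)))
Mul(39657, Pow(Function('F')(Add(-1, Mul(Function('U')(-4), -8))), -1)) = Mul(39657, Pow(Add(24, Mul(Rational(-1, 4), Add(-1, Mul(Add(-8, Pow(-4, 2), Mul(-2, -4)), -8)))), -1)) = Mul(39657, Pow(Add(24, Mul(Rational(-1, 4), Add(-1, Mul(Add(-8, 16, 8), -8)))), -1)) = Mul(39657, Pow(Add(24, Mul(Rational(-1, 4), Add(-1, Mul(16, -8)))), -1)) = Mul(39657, Pow(Add(24, Mul(Rational(-1, 4), Add(-1, -128))), -1)) = Mul(39657, Pow(Add(24, Mul(Rational(-1, 4), -129)), -1)) = Mul(39657, Pow(Add(24, Rational(129, 4)), -1)) = Mul(39657, Pow(Rational(225, 4), -1)) = Mul(39657, Rational(4, 225)) = Rational(52876, 75)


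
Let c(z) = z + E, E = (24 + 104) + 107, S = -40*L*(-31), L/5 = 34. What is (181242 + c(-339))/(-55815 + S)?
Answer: 181138/154985 ≈ 1.1687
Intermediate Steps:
L = 170 (L = 5*34 = 170)
S = 210800 (S = -40*170*(-31) = -6800*(-31) = 210800)
E = 235 (E = 128 + 107 = 235)
c(z) = 235 + z (c(z) = z + 235 = 235 + z)
(181242 + c(-339))/(-55815 + S) = (181242 + (235 - 339))/(-55815 + 210800) = (181242 - 104)/154985 = 181138*(1/154985) = 181138/154985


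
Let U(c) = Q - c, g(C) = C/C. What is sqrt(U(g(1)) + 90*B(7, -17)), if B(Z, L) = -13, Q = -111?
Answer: I*sqrt(1282) ≈ 35.805*I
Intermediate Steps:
g(C) = 1
U(c) = -111 - c
sqrt(U(g(1)) + 90*B(7, -17)) = sqrt((-111 - 1*1) + 90*(-13)) = sqrt((-111 - 1) - 1170) = sqrt(-112 - 1170) = sqrt(-1282) = I*sqrt(1282)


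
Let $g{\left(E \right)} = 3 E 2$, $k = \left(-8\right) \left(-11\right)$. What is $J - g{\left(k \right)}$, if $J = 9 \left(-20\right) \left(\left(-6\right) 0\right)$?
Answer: $-528$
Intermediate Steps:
$k = 88$
$g{\left(E \right)} = 6 E$
$J = 0$ ($J = \left(-180\right) 0 = 0$)
$J - g{\left(k \right)} = 0 - 6 \cdot 88 = 0 - 528 = -528$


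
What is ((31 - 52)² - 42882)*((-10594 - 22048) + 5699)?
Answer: 1143487863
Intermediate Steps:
((31 - 52)² - 42882)*((-10594 - 22048) + 5699) = ((-21)² - 42882)*(-32642 + 5699) = (441 - 42882)*(-26943) = -42441*(-26943) = 1143487863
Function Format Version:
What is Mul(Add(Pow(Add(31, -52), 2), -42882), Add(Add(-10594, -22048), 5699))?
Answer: 1143487863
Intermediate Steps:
Mul(Add(Pow(Add(31, -52), 2), -42882), Add(Add(-10594, -22048), 5699)) = Mul(Add(Pow(-21, 2), -42882), Add(-32642, 5699)) = Mul(Add(441, -42882), -26943) = Mul(-42441, -26943) = 1143487863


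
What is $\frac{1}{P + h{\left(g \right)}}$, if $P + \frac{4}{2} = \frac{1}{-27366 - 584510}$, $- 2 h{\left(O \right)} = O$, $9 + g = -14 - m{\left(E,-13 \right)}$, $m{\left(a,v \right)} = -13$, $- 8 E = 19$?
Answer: $\frac{611876}{1835627} \approx 0.33333$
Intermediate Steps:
$E = - \frac{19}{8}$ ($E = \left(- \frac{1}{8}\right) 19 = - \frac{19}{8} \approx -2.375$)
$g = -10$ ($g = -9 - 1 = -10$)
$h{\left(O \right)} = - \frac{O}{2}$
$P = - \frac{1223753}{611876}$ ($P = -2 + \frac{1}{-27366 - 584510} = -2 + \frac{1}{-611876} = -2 - \frac{1}{611876} = - \frac{1223753}{611876} \approx -2.0$)
$\frac{1}{P + h{\left(g \right)}} = \frac{1}{- \frac{1223753}{611876} - -5} = \frac{1}{- \frac{1223753}{611876} + 5} = \frac{1}{\frac{1835627}{611876}} = \frac{611876}{1835627}$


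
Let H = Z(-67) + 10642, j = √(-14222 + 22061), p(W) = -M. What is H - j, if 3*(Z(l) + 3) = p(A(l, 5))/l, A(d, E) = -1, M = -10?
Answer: 2138429/201 - 3*√871 ≈ 10550.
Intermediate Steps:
p(W) = 10 (p(W) = -1*(-10) = 10)
Z(l) = -3 + 10/(3*l) (Z(l) = -3 + (10/l)/3 = -3 + 10/(3*l))
j = 3*√871 (j = √7839 = 3*√871 ≈ 88.538)
H = 2138429/201 (H = (-3 + (10/3)/(-67)) + 10642 = (-3 + (10/3)*(-1/67)) + 10642 = (-3 - 10/201) + 10642 = -613/201 + 10642 = 2138429/201 ≈ 10639.)
H - j = 2138429/201 - 3*√871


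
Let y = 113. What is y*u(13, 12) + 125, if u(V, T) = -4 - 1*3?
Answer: -666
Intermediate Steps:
u(V, T) = -7 (u(V, T) = -4 - 3 = -7)
y*u(13, 12) + 125 = 113*(-7) + 125 = -791 + 125 = -666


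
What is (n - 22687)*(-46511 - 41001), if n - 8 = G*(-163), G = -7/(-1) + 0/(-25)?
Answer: 2084535840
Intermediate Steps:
G = 7 (G = -7*(-1) + 0*(-1/25) = 7 + 0 = 7)
n = -1133 (n = 8 + 7*(-163) = 8 - 1141 = -1133)
(n - 22687)*(-46511 - 41001) = (-1133 - 22687)*(-46511 - 41001) = -23820*(-87512) = 2084535840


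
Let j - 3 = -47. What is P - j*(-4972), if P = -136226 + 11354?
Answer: -343640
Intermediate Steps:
j = -44 (j = 3 - 47 = -44)
P = -124872
P - j*(-4972) = -124872 - (-44)*(-4972) = -124872 - 1*218768 = -124872 - 218768 = -343640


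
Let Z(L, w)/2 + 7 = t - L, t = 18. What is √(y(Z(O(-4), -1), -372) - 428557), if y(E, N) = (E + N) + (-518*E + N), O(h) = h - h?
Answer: 5*I*√17627 ≈ 663.83*I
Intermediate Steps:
O(h) = 0
Z(L, w) = 22 - 2*L (Z(L, w) = -14 + 2*(18 - L) = -14 + (36 - 2*L) = 22 - 2*L)
y(E, N) = -517*E + 2*N (y(E, N) = (E + N) + (N - 518*E) = -517*E + 2*N)
√(y(Z(O(-4), -1), -372) - 428557) = √((-517*(22 - 2*0) + 2*(-372)) - 428557) = √((-517*(22 + 0) - 744) - 428557) = √((-517*22 - 744) - 428557) = √((-11374 - 744) - 428557) = √(-12118 - 428557) = √(-440675) = 5*I*√17627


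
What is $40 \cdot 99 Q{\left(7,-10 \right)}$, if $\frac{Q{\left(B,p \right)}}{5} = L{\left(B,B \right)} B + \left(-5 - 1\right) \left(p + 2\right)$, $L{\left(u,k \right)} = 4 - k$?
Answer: $534600$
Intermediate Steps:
$Q{\left(B,p \right)} = -60 - 30 p + 5 B \left(4 - B\right)$ ($Q{\left(B,p \right)} = 5 \left(\left(4 - B\right) B + \left(-5 - 1\right) \left(p + 2\right)\right) = 5 \left(B \left(4 - B\right) - 6 \left(2 + p\right)\right) = 5 \left(B \left(4 - B\right) - \left(12 + 6 p\right)\right) = 5 \left(-12 - 6 p + B \left(4 - B\right)\right) = -60 - 30 p + 5 B \left(4 - B\right)$)
$40 \cdot 99 Q{\left(7,-10 \right)} = 40 \cdot 99 \left(-60 - -300 - 35 \left(-4 + 7\right)\right) = 3960 \left(-60 + 300 - 35 \cdot 3\right) = 3960 \left(-60 + 300 - 105\right) = 3960 \cdot 135 = 534600$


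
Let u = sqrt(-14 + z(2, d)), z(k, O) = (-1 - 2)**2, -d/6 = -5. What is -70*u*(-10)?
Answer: 700*I*sqrt(5) ≈ 1565.2*I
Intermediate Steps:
d = 30 (d = -6*(-5) = 30)
z(k, O) = 9 (z(k, O) = (-3)**2 = 9)
u = I*sqrt(5) (u = sqrt(-14 + 9) = sqrt(-5) = I*sqrt(5) ≈ 2.2361*I)
-70*u*(-10) = -70*I*sqrt(5)*(-10) = 700*I*sqrt(5)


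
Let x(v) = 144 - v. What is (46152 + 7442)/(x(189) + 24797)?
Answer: 26797/12376 ≈ 2.1652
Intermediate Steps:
(46152 + 7442)/(x(189) + 24797) = (46152 + 7442)/((144 - 1*189) + 24797) = 53594/((144 - 189) + 24797) = 53594/(-45 + 24797) = 53594/24752 = 53594*(1/24752) = 26797/12376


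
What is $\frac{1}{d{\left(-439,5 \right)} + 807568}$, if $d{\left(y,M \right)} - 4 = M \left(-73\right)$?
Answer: $\frac{1}{807207} \approx 1.2388 \cdot 10^{-6}$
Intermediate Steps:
$d{\left(y,M \right)} = 4 - 73 M$ ($d{\left(y,M \right)} = 4 + M \left(-73\right) = 4 - 73 M$)
$\frac{1}{d{\left(-439,5 \right)} + 807568} = \frac{1}{\left(4 - 365\right) + 807568} = \frac{1}{-361 + 807568} = \frac{1}{807207}$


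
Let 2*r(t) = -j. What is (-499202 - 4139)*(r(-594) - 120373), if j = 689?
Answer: 121524134335/2 ≈ 6.0762e+10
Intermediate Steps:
r(t) = -689/2 (r(t) = (-1*689)/2 = (½)*(-689) = -689/2)
(-499202 - 4139)*(r(-594) - 120373) = (-499202 - 4139)*(-689/2 - 120373) = -503341*(-241435/2) = 121524134335/2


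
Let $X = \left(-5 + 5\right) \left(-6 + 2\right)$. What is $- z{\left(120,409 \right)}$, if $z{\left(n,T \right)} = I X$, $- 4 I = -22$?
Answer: $0$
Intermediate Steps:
$I = \frac{11}{2}$ ($I = \left(- \frac{1}{4}\right) \left(-22\right) = \frac{11}{2} \approx 5.5$)
$X = 0$ ($X = 0 \left(-4\right) = 0$)
$z{\left(n,T \right)} = 0$ ($z{\left(n,T \right)} = \frac{11}{2} \cdot 0 = 0$)
$- z{\left(120,409 \right)} = \left(-1\right) 0 = 0$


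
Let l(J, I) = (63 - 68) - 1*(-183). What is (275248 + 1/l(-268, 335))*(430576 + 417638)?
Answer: 20778759853515/89 ≈ 2.3347e+11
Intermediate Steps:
l(J, I) = 178 (l(J, I) = -5 + 183 = 178)
(275248 + 1/l(-268, 335))*(430576 + 417638) = (275248 + 1/178)*(430576 + 417638) = (275248 + 1/178)*848214 = (48994145/178)*848214 = 20778759853515/89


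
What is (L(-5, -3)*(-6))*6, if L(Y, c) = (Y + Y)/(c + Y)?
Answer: -45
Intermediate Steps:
L(Y, c) = 2*Y/(Y + c) (L(Y, c) = (2*Y)/(Y + c) = 2*Y/(Y + c))
(L(-5, -3)*(-6))*6 = ((2*(-5)/(-5 - 3))*(-6))*6 = ((2*(-5)/(-8))*(-6))*6 = ((2*(-5)*(-1/8))*(-6))*6 = ((5/4)*(-6))*6 = -15/2*6 = -45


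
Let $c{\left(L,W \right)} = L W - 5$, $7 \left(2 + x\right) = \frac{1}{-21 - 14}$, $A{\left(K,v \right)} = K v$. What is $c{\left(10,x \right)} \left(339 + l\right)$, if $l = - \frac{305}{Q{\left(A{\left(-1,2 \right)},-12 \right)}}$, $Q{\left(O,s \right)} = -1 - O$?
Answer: $- \frac{41718}{49} \approx -851.39$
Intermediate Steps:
$x = - \frac{491}{245}$ ($x = -2 + \frac{1}{7 \left(-21 - 14\right)} = -2 + \frac{1}{7 \left(-35\right)} = -2 + \frac{1}{7} \left(- \frac{1}{35}\right) = -2 - \frac{1}{245} = - \frac{491}{245} \approx -2.0041$)
$c{\left(L,W \right)} = -5 + L W$
$l = -305$ ($l = - \frac{305}{-1 - \left(-1\right) 2} = - \frac{305}{-1 - -2} = - \frac{305}{-1 + 2} = - \frac{305}{1} = \left(-305\right) 1 = -305$)
$c{\left(10,x \right)} \left(339 + l\right) = \left(-5 + 10 \left(- \frac{491}{245}\right)\right) \left(339 - 305\right) = \left(-5 - \frac{982}{49}\right) 34 = \left(- \frac{1227}{49}\right) 34 = - \frac{41718}{49}$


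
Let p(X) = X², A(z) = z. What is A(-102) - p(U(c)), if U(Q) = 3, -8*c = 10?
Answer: -111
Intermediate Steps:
c = -5/4 (c = -⅛*10 = -5/4 ≈ -1.2500)
A(-102) - p(U(c)) = -102 - 1*3² = -102 - 1*9 = -102 - 9 = -111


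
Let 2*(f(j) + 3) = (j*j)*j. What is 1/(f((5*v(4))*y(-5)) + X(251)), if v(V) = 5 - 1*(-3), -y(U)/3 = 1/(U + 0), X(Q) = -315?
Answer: 1/6594 ≈ 0.00015165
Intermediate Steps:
y(U) = -3/U (y(U) = -3/(U + 0) = -3/U)
v(V) = 8 (v(V) = 5 + 3 = 8)
f(j) = -3 + j³/2 (f(j) = -3 + ((j*j)*j)/2 = -3 + (j²*j)/2 = -3 + j³/2)
1/(f((5*v(4))*y(-5)) + X(251)) = 1/((-3 + ((5*8)*(-3/(-5)))³/2) - 315) = 1/((-3 + (40*(-3*(-⅕)))³/2) - 315) = 1/((-3 + (40*(⅗))³/2) - 315) = 1/((-3 + (½)*24³) - 315) = 1/((-3 + (½)*13824) - 315) = 1/((-3 + 6912) - 315) = 1/(6909 - 315) = 1/6594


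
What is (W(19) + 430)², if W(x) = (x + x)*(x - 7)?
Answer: 784996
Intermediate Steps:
W(x) = 2*x*(-7 + x) (W(x) = (2*x)*(-7 + x) = 2*x*(-7 + x))
(W(19) + 430)² = (2*19*(-7 + 19) + 430)² = (2*19*12 + 430)² = (456 + 430)² = 886² = 784996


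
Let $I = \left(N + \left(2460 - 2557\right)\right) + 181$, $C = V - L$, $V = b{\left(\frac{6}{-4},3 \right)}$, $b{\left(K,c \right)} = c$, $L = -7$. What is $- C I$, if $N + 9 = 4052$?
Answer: $-41270$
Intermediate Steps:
$N = 4043$ ($N = -9 + 4052 = 4043$)
$V = 3$
$C = 10$ ($C = 3 - -7 = 3 + 7 = 10$)
$I = 4127$ ($I = \left(4043 + \left(2460 - 2557\right)\right) + 181 = \left(4043 - 97\right) + 181 = 3946 + 181 = 4127$)
$- C I = - 10 \cdot 4127 = \left(-1\right) 41270 = -41270$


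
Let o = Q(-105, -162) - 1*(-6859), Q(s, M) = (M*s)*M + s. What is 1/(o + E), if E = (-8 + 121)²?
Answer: -1/2736097 ≈ -3.6548e-7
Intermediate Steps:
Q(s, M) = s + s*M² (Q(s, M) = s*M² + s = s + s*M²)
o = -2748866 (o = -105*(1 + (-162)²) - 1*(-6859) = -105*(1 + 26244) + 6859 = -105*26245 + 6859 = -2755725 + 6859 = -2748866)
E = 12769 (E = 113² = 12769)
1/(o + E) = 1/(-2748866 + 12769) = 1/(-2736097) = -1/2736097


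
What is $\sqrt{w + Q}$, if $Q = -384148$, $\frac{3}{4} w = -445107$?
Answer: $2 i \sqrt{244406} \approx 988.75 i$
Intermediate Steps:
$w = -593476$ ($w = \frac{4}{3} \left(-445107\right) = -593476$)
$\sqrt{w + Q} = \sqrt{-593476 - 384148} = \sqrt{-977624} = 2 i \sqrt{244406}$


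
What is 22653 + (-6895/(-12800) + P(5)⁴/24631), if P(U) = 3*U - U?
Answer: 1428452636229/63055360 ≈ 22654.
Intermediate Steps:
P(U) = 2*U
22653 + (-6895/(-12800) + P(5)⁴/24631) = 22653 + (-6895/(-12800) + (2*5)⁴/24631) = 22653 + (-6895*(-1/12800) + 10⁴*(1/24631)) = 22653 + (1379/2560 + 10000*(1/24631)) = 22653 + (1379/2560 + 10000/24631) = 22653 + 59566149/63055360 = 1428452636229/63055360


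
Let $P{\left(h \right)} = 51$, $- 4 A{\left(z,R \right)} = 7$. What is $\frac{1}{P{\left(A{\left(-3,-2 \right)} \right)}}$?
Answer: $\frac{1}{51} \approx 0.019608$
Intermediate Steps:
$A{\left(z,R \right)} = - \frac{7}{4}$ ($A{\left(z,R \right)} = \left(- \frac{1}{4}\right) 7 = - \frac{7}{4}$)
$\frac{1}{P{\left(A{\left(-3,-2 \right)} \right)}} = \frac{1}{51}$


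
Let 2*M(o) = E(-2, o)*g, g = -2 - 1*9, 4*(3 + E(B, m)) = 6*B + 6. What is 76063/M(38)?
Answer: 304252/99 ≈ 3073.3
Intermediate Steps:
E(B, m) = -3/2 + 3*B/2 (E(B, m) = -3 + (6*B + 6)/4 = -3 + (6 + 6*B)/4 = -3 + (3/2 + 3*B/2) = -3/2 + 3*B/2)
g = -11 (g = -2 - 9 = -11)
M(o) = 99/4 (M(o) = ((-3/2 + (3/2)*(-2))*(-11))/2 = ((-3/2 - 3)*(-11))/2 = (-9/2*(-11))/2 = (½)*(99/2) = 99/4)
76063/M(38) = 76063/(99/4) = 76063*(4/99) = 304252/99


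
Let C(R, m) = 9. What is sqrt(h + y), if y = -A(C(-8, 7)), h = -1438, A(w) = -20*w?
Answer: I*sqrt(1258) ≈ 35.468*I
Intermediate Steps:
y = 180 (y = -(-20)*9 = -1*(-180) = 180)
sqrt(h + y) = sqrt(-1438 + 180) = sqrt(-1258) = I*sqrt(1258)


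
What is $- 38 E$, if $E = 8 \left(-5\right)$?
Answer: $1520$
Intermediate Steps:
$E = -40$
$- 38 E = \left(-38\right) \left(-40\right) = 1520$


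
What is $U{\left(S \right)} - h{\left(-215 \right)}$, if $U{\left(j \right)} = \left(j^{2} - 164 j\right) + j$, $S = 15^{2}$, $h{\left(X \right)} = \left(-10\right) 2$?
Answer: $13970$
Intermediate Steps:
$h{\left(X \right)} = -20$
$S = 225$
$U{\left(j \right)} = j^{2} - 163 j$
$U{\left(S \right)} - h{\left(-215 \right)} = 225 \left(-163 + 225\right) - -20 = 225 \cdot 62 + 20 = 13950 + 20 = 13970$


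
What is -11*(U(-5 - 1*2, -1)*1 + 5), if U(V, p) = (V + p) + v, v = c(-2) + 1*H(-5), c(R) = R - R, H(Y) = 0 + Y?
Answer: 88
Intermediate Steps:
H(Y) = Y
c(R) = 0
v = -5 (v = 0 + 1*(-5) = 0 - 5 = -5)
U(V, p) = -5 + V + p (U(V, p) = (V + p) - 5 = -5 + V + p)
-11*(U(-5 - 1*2, -1)*1 + 5) = -11*((-5 + (-5 - 1*2) - 1)*1 + 5) = -11*((-5 + (-5 - 2) - 1)*1 + 5) = -11*((-5 - 7 - 1)*1 + 5) = -11*(-13*1 + 5) = -11*(-13 + 5) = -11*(-8) = 88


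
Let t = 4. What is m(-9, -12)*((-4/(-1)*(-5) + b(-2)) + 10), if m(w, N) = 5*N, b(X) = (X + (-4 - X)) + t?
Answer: 600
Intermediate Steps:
b(X) = 0 (b(X) = (X + (-4 - X)) + 4 = -4 + 4 = 0)
m(-9, -12)*((-4/(-1)*(-5) + b(-2)) + 10) = (5*(-12))*((-4/(-1)*(-5) + 0) + 10) = -60*((-4*(-1)*(-5) + 0) + 10) = -60*((4*(-5) + 0) + 10) = -60*((-20 + 0) + 10) = -60*(-20 + 10) = -60*(-10) = 600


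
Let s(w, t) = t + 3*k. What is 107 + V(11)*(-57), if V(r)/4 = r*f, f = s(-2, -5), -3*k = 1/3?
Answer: 13483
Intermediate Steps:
k = -⅑ (k = -⅓/3 = -⅓*⅓ = -⅑ ≈ -0.11111)
s(w, t) = -⅓ + t (s(w, t) = t + 3*(-⅑) = t - ⅓ = -⅓ + t)
f = -16/3 (f = -⅓ - 5 = -16/3 ≈ -5.3333)
V(r) = -64*r/3 (V(r) = 4*(r*(-16/3)) = 4*(-16*r/3) = -64*r/3)
107 + V(11)*(-57) = 107 - 64/3*11*(-57) = 107 - 704/3*(-57) = 107 + 13376 = 13483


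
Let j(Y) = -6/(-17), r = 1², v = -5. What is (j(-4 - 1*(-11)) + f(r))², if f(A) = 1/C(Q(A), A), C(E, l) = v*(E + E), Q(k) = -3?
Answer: 38809/260100 ≈ 0.14921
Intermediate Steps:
C(E, l) = -10*E (C(E, l) = -5*(E + E) = -10*E)
r = 1
f(A) = 1/30 (f(A) = 1/(-10*(-3)) = 1/30)
j(Y) = 6/17 (j(Y) = -6*(-1/17) = 6/17)
(j(-4 - 1*(-11)) + f(r))² = (6/17 + 1/30)² = (197/510)² = 38809/260100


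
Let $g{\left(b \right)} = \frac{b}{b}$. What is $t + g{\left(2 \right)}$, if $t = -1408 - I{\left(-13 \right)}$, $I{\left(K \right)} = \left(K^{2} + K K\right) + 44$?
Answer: $-1789$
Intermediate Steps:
$I{\left(K \right)} = 44 + 2 K^{2}$ ($I{\left(K \right)} = \left(K^{2} + K^{2}\right) + 44 = 2 K^{2} + 44 = 44 + 2 K^{2}$)
$g{\left(b \right)} = 1$
$t = -1790$ ($t = -1408 - \left(44 + 2 \left(-13\right)^{2}\right) = -1408 - \left(44 + 2 \cdot 169\right) = -1408 - \left(44 + 338\right) = -1408 - 382 = -1790$)
$t + g{\left(2 \right)} = -1790 + 1 = -1789$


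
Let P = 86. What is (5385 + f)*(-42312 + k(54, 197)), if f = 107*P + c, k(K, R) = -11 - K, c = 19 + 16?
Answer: -619636494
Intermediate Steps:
c = 35
f = 9237 (f = 107*86 + 35 = 9202 + 35 = 9237)
(5385 + f)*(-42312 + k(54, 197)) = (5385 + 9237)*(-42312 + (-11 - 1*54)) = 14622*(-42312 + (-11 - 54)) = 14622*(-42312 - 65) = 14622*(-42377) = -619636494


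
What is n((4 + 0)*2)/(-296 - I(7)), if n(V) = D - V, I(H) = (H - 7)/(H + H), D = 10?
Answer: -1/148 ≈ -0.0067568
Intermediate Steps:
I(H) = (-7 + H)/(2*H) (I(H) = (-7 + H)/((2*H)) = (-7 + H)*(1/(2*H)) = (-7 + H)/(2*H))
n(V) = 10 - V
n((4 + 0)*2)/(-296 - I(7)) = (10 - (4 + 0)*2)/(-296 - (-7 + 7)/(2*7)) = (10 - 4*2)/(-296 - 0/(2*7)) = (10 - 1*8)/(-296 - 1*0) = (10 - 8)/(-296 + 0) = 2/(-296) = 2*(-1/296) = -1/148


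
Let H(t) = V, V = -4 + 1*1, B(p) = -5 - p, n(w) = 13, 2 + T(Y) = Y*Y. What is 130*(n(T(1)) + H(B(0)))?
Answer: 1300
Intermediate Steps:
T(Y) = -2 + Y² (T(Y) = -2 + Y*Y = -2 + Y²)
V = -3 (V = -4 + 1 = -3)
H(t) = -3
130*(n(T(1)) + H(B(0))) = 130*(13 - 3) = 130*10 = 1300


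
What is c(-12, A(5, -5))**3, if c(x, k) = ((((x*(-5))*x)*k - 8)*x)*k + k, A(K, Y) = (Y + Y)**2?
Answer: 645189798725040673000000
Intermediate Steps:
A(K, Y) = 4*Y**2 (A(K, Y) = (2*Y)**2 = 4*Y**2)
c(x, k) = k + k*x*(-8 - 5*k*x**2) (c(x, k) = ((((-5*x)*x)*k - 8)*x)*k + k = (((-5*x**2)*k - 8)*x)*k + k = ((-5*k*x**2 - 8)*x)*k + k = ((-8 - 5*k*x**2)*x)*k + k = (x*(-8 - 5*k*x**2))*k + k = k*x*(-8 - 5*k*x**2) + k = k + k*x*(-8 - 5*k*x**2))
c(-12, A(5, -5))**3 = ((4*(-5)**2)*(1 - 8*(-12) - 5*4*(-5)**2*(-12)**3))**3 = ((4*25)*(1 + 96 - 5*4*25*(-1728)))**3 = (100*(1 + 96 - 5*100*(-1728)))**3 = (100*(1 + 96 + 864000))**3 = (100*864097)**3 = 86409700**3 = 645189798725040673000000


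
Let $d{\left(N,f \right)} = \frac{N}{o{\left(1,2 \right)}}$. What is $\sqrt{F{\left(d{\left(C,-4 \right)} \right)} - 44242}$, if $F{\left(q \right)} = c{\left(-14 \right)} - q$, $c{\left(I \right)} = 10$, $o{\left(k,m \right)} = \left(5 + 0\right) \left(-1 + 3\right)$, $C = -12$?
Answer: $\frac{i \sqrt{1105770}}{5} \approx 210.31 i$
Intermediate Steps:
$o{\left(k,m \right)} = 10$ ($o{\left(k,m \right)} = 5 \cdot 2 = 10$)
$d{\left(N,f \right)} = \frac{N}{10}$
$F{\left(q \right)} = 10 - q$
$\sqrt{F{\left(d{\left(C,-4 \right)} \right)} - 44242} = \sqrt{\left(10 - \frac{1}{10} \left(-12\right)\right) - 44242} = \sqrt{\left(10 - - \frac{6}{5}\right) - 44242} = \sqrt{\left(10 + \frac{6}{5}\right) - 44242} = \sqrt{\frac{56}{5} - 44242} = \sqrt{- \frac{221154}{5}} = \frac{i \sqrt{1105770}}{5}$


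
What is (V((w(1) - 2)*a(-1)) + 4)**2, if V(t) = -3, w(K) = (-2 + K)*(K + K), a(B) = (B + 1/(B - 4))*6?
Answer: 1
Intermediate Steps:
a(B) = 6*B + 6/(-4 + B) (a(B) = (B + 1/(-4 + B))*6 = 6*B + 6/(-4 + B))
w(K) = 2*K*(-2 + K) (w(K) = (-2 + K)*(2*K) = 2*K*(-2 + K))
(V((w(1) - 2)*a(-1)) + 4)**2 = (-3 + 4)**2 = 1**2 = 1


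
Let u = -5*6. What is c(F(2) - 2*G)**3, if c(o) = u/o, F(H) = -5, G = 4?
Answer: 27000/2197 ≈ 12.289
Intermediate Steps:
u = -30
c(o) = -30/o
c(F(2) - 2*G)**3 = (-30/(-5 - 2*4))**3 = (-30/(-5 - 8))**3 = (-30/(-13))**3 = (-30*(-1/13))**3 = (30/13)**3 = 27000/2197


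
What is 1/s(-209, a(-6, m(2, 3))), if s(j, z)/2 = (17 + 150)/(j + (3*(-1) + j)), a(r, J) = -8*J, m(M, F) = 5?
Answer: -421/334 ≈ -1.2605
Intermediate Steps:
s(j, z) = 334/(-3 + 2*j) (s(j, z) = 2*((17 + 150)/(j + (3*(-1) + j))) = 2*(167/(j + (-3 + j))) = 2*(167/(-3 + 2*j)) = 334/(-3 + 2*j))
1/s(-209, a(-6, m(2, 3))) = 1/(334/(-3 + 2*(-209))) = 1/(334/(-3 - 418)) = 1/(334/(-421)) = 1/(334*(-1/421)) = 1/(-334/421) = -421/334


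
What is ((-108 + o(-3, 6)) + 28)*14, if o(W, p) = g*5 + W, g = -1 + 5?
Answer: -882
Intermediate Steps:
g = 4
o(W, p) = 20 + W (o(W, p) = 4*5 + W = 20 + W)
((-108 + o(-3, 6)) + 28)*14 = ((-108 + (20 - 3)) + 28)*14 = ((-108 + 17) + 28)*14 = (-91 + 28)*14 = -63*14 = -882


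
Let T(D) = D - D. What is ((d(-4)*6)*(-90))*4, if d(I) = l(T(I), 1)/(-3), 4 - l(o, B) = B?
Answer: 2160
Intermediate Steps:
T(D) = 0
l(o, B) = 4 - B
d(I) = -1 (d(I) = (4 - 1*1)/(-3) = (4 - 1)*(-1/3) = 3*(-1/3) = -1)
((d(-4)*6)*(-90))*4 = (-1*6*(-90))*4 = -6*(-90)*4 = 540*4 = 2160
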